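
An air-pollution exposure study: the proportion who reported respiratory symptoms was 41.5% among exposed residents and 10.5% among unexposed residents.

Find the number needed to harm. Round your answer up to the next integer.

absolute risk difference = 0.310000
1 / 0.310000 = 3.226 → round up → 4

4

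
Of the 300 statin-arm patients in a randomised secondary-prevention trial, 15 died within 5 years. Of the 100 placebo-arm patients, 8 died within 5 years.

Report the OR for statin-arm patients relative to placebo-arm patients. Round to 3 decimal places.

OR = (15 × 92) / (285 × 8) = 1380/2280 ≈ 0.605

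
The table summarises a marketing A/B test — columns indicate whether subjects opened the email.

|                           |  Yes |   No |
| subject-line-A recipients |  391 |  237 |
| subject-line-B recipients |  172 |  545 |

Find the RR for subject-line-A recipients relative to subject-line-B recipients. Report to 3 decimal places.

risk, subject-line-A recipients = 391/628 = 0.6226
risk, subject-line-B recipients = 172/717 = 0.2399
RR = 0.6226 / 0.2399 = 2.595

RR: 2.595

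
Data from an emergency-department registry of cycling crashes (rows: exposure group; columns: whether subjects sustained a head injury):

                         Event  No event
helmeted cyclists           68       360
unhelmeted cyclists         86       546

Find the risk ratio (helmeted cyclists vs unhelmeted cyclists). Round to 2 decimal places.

risk, helmeted cyclists = 68/428 = 0.1589
risk, unhelmeted cyclists = 86/632 = 0.1361
RR = 0.1589 / 0.1361 = 1.17

RR = 1.17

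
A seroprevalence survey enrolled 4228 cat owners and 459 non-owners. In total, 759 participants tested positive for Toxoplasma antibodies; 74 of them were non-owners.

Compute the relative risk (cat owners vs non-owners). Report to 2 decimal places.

1.00

cat owners with the outcome: 759 − 74 = 685
cat owners without the outcome: 4228 − 685 = 3543
non-owners without the outcome: 459 − 74 = 385
risk, cat owners = 685/4228 = 0.1620
risk, non-owners = 74/459 = 0.1612
RR = 0.1620 / 0.1612 = 1.00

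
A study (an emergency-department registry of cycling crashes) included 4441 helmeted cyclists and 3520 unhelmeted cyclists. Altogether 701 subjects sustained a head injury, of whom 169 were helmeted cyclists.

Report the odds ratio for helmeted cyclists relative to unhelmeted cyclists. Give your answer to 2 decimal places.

helmeted cyclists without the outcome: 4441 − 169 = 4272
unhelmeted cyclists with the outcome: 701 − 169 = 532
unhelmeted cyclists without the outcome: 3520 − 532 = 2988
OR = (169 × 2988) / (4272 × 532) = 504972/2272704 ≈ 0.22

0.22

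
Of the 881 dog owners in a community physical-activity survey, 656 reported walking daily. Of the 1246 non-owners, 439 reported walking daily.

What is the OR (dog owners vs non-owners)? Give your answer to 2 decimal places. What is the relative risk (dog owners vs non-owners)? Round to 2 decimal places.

OR = 5.36; RR = 2.11

odds, dog owners = 656/225 = 2.9156
odds, non-owners = 439/807 = 0.5440
OR = 2.9156 / 0.5440 = 5.36
risk, dog owners = 656/881 = 0.7446
risk, non-owners = 439/1246 = 0.3523
RR = 0.7446 / 0.3523 = 2.11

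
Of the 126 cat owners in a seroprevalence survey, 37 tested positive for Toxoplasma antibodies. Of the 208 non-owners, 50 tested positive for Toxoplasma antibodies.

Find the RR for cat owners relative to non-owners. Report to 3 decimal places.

risk, cat owners = 37/126 = 0.2937
risk, non-owners = 50/208 = 0.2404
RR = 0.2937 / 0.2404 = 1.222

RR ≈ 1.222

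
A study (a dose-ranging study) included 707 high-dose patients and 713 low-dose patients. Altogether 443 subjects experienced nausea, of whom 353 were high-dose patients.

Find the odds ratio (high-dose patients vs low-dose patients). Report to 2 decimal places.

high-dose patients without the outcome: 707 − 353 = 354
low-dose patients with the outcome: 443 − 353 = 90
low-dose patients without the outcome: 713 − 90 = 623
OR = (353 × 623) / (354 × 90) = 219919/31860 ≈ 6.90

OR ≈ 6.90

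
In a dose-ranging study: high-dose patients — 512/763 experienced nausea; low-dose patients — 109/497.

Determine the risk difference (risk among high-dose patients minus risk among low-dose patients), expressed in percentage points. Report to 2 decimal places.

RD: 45.17

risk, high-dose patients = 512/763 = 0.6710
risk, low-dose patients = 109/497 = 0.2193
risk difference = 0.6710 − 0.2193 = 0.4517 → 45.17 percentage points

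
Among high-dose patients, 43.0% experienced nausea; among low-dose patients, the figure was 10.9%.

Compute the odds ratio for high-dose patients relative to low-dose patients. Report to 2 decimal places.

odds, high-dose patients = 0.4300/0.5700 = 0.7544
odds, low-dose patients = 0.1090/0.8910 = 0.1223
OR = 0.7544 / 0.1223 = 6.17

OR = 6.17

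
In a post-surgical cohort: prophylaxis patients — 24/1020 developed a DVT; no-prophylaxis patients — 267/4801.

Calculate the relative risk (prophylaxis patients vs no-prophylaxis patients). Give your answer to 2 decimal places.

risk, prophylaxis patients = 24/1020 = 0.02353
risk, no-prophylaxis patients = 267/4801 = 0.05561
RR = 0.02353 / 0.05561 = 0.42

RR = 0.42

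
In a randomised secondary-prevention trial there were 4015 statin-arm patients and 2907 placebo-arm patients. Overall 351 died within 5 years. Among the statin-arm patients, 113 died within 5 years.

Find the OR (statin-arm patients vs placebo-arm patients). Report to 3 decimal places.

statin-arm patients without the outcome: 4015 − 113 = 3902
placebo-arm patients with the outcome: 351 − 113 = 238
placebo-arm patients without the outcome: 2907 − 238 = 2669
OR = (113 × 2669) / (3902 × 238) = 301597/928676 ≈ 0.325

0.325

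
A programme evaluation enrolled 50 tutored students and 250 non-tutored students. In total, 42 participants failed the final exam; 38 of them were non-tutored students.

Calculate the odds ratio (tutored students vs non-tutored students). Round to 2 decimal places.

OR = 0.49

tutored students with the outcome: 42 − 38 = 4
tutored students without the outcome: 50 − 4 = 46
non-tutored students without the outcome: 250 − 38 = 212
odds, tutored students = 4/46 = 0.0870
odds, non-tutored students = 38/212 = 0.1792
OR = 0.0870 / 0.1792 = 0.49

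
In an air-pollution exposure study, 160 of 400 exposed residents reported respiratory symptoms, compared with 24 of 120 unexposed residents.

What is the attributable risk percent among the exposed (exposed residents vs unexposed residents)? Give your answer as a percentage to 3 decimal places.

AR% = 50.000%

risk, exposed residents = 160/400 = 0.4000
risk, unexposed residents = 24/120 = 0.2000
AR% = (0.4000 − 0.2000) / 0.4000 = 0.5000 → 50.000%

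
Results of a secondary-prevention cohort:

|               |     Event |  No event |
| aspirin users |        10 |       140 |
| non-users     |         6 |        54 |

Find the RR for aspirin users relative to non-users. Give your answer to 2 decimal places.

risk, aspirin users = 10/150 = 0.0667
risk, non-users = 6/60 = 0.1000
RR = 0.0667 / 0.1000 = 0.67

RR = 0.67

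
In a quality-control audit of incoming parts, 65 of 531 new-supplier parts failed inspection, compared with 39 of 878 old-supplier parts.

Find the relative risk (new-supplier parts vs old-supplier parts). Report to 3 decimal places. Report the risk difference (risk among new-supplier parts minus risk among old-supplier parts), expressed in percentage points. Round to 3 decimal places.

RR = 2.756; RD = 7.799

risk, new-supplier parts = 65/531 = 0.12241
risk, old-supplier parts = 39/878 = 0.04442
RR = 0.12241 / 0.04442 = 2.756
risk difference = 0.12241 − 0.04442 = 0.07799 → 7.799 percentage points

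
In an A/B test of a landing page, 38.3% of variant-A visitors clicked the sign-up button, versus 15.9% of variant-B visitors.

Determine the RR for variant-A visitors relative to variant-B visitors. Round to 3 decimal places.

RR = 0.3830 / 0.1590 = 2.409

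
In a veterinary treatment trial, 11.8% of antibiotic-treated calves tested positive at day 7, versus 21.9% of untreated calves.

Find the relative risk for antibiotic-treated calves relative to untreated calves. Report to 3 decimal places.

RR = 0.1180 / 0.2190 = 0.539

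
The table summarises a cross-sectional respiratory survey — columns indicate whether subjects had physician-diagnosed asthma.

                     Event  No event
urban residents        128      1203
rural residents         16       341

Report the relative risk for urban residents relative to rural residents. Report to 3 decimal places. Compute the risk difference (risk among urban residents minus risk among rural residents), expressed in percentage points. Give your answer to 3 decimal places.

risk, urban residents = 128/1331 = 0.09617
risk, rural residents = 16/357 = 0.04482
RR = 0.09617 / 0.04482 = 2.146
risk difference = 0.09617 − 0.04482 = 0.05135 → 5.135 percentage points

RR = 2.146; RD = 5.135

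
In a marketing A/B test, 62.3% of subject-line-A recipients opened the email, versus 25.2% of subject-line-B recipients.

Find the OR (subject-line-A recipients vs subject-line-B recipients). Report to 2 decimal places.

odds, subject-line-A recipients = 0.6230/0.3770 = 1.6525
odds, subject-line-B recipients = 0.2520/0.7480 = 0.3369
OR = 1.6525 / 0.3369 = 4.91

OR: 4.91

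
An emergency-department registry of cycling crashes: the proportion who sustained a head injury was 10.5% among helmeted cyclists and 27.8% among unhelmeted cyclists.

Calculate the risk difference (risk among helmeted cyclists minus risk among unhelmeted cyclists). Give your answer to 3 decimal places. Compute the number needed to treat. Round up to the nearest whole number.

risk difference = 0.1050 − 0.2780 = -0.173
absolute risk difference = 0.173000
1 / 0.173000 = 5.780 → round up → 6

RD = -0.173; NNT = 6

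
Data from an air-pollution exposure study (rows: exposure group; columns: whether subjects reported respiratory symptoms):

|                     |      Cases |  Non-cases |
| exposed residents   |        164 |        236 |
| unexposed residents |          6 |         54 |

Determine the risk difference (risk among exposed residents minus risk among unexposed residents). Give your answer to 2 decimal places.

risk, exposed residents = 164/400 = 0.4100
risk, unexposed residents = 6/60 = 0.1000
risk difference = 0.4100 − 0.1000 = 0.31

0.31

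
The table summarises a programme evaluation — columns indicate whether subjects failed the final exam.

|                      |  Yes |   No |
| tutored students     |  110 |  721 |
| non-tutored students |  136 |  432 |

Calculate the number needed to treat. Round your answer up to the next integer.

risk, tutored students = 110/831 = 0.132371
risk, non-tutored students = 136/568 = 0.239437
absolute risk difference = 0.107066
1 / 0.107066 = 9.340 → round up → 10

NNT ≈ 10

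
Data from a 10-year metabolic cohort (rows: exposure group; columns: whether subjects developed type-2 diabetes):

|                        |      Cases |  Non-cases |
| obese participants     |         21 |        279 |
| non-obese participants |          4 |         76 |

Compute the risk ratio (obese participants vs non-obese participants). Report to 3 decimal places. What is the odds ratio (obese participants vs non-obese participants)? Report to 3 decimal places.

risk, obese participants = 21/300 = 0.0700
risk, non-obese participants = 4/80 = 0.0500
RR = 0.0700 / 0.0500 = 1.400
OR = (21 × 76) / (279 × 4) = 1596/1116 ≈ 1.430

RR = 1.400; OR = 1.430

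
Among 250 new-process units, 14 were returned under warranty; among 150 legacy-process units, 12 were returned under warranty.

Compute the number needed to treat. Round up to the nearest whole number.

42

risk, new-process units = 14/250 = 0.056000
risk, legacy-process units = 12/150 = 0.080000
absolute risk difference = 0.024000
1 / 0.024000 = 41.667 → round up → 42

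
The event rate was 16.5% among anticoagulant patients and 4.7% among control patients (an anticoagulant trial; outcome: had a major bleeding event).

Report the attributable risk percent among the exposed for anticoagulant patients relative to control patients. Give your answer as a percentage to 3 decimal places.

AR% = (0.16500 − 0.04700) / 0.16500 = 0.7152 → 71.515%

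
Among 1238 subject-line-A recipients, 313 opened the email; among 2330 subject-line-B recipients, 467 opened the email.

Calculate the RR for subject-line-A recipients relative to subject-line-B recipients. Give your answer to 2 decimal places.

RR ≈ 1.26

risk, subject-line-A recipients = 313/1238 = 0.2528
risk, subject-line-B recipients = 467/2330 = 0.2004
RR = 0.2528 / 0.2004 = 1.26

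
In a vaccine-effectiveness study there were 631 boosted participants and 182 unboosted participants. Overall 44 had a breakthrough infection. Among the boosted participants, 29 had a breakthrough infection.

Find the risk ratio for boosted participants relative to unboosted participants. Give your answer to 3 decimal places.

boosted participants without the outcome: 631 − 29 = 602
unboosted participants with the outcome: 44 − 29 = 15
unboosted participants without the outcome: 182 − 15 = 167
risk, boosted participants = 29/631 = 0.04596
risk, unboosted participants = 15/182 = 0.08242
RR = 0.04596 / 0.08242 = 0.558

0.558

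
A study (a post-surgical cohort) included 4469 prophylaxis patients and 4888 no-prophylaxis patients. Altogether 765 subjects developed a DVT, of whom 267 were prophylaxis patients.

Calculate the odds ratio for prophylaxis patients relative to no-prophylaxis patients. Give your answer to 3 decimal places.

prophylaxis patients without the outcome: 4469 − 267 = 4202
no-prophylaxis patients with the outcome: 765 − 267 = 498
no-prophylaxis patients without the outcome: 4888 − 498 = 4390
OR = (267 × 4390) / (4202 × 498) = 1172130/2092596 ≈ 0.560

0.560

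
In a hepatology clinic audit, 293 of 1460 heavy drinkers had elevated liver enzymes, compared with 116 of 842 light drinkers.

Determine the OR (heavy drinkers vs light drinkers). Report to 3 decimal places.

OR = (293 × 726) / (1167 × 116) = 212718/135372 ≈ 1.571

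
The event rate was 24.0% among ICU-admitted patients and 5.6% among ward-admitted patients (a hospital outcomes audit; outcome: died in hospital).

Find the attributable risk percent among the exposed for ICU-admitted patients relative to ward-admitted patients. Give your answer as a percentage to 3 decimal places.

AR% = (0.2400 − 0.0560) / 0.2400 = 0.7667 → 76.667%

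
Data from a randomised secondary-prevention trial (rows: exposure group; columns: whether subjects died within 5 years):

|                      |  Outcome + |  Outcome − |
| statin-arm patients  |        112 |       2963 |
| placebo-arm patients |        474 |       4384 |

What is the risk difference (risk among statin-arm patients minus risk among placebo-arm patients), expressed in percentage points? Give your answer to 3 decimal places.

risk, statin-arm patients = 112/3075 = 0.03642
risk, placebo-arm patients = 474/4858 = 0.09757
risk difference = 0.03642 − 0.09757 = -0.06115 → -6.115 percentage points

RD: -6.115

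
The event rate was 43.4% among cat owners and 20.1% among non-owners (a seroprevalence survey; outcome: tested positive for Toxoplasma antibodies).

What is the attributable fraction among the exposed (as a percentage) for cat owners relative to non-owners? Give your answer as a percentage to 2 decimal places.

AR% = (0.4340 − 0.2010) / 0.4340 = 0.5369 → 53.69%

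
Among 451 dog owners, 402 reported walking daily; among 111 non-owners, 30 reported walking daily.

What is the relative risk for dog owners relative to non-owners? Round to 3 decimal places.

3.298

risk, dog owners = 402/451 = 0.8914
risk, non-owners = 30/111 = 0.2703
RR = 0.8914 / 0.2703 = 3.298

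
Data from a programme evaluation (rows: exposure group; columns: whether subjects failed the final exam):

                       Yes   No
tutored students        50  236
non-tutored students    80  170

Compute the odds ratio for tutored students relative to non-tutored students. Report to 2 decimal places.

OR = (50 × 170) / (236 × 80) = 8500/18880 ≈ 0.45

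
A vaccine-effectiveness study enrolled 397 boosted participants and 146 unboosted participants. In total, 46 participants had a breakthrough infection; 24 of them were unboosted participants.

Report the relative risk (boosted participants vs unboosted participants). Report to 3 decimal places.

boosted participants with the outcome: 46 − 24 = 22
boosted participants without the outcome: 397 − 22 = 375
unboosted participants without the outcome: 146 − 24 = 122
risk, boosted participants = 22/397 = 0.0554
risk, unboosted participants = 24/146 = 0.1644
RR = 0.0554 / 0.1644 = 0.337

RR: 0.337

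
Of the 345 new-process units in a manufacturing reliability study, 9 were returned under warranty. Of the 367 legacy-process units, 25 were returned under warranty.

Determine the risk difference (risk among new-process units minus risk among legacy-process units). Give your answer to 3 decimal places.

risk, new-process units = 9/345 = 0.02609
risk, legacy-process units = 25/367 = 0.06812
risk difference = 0.02609 − 0.06812 = -0.042

-0.042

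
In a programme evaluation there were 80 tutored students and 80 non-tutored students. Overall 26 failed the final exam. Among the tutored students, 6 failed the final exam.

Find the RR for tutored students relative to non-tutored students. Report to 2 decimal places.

0.30

tutored students without the outcome: 80 − 6 = 74
non-tutored students with the outcome: 26 − 6 = 20
non-tutored students without the outcome: 80 − 20 = 60
risk, tutored students = 6/80 = 0.0750
risk, non-tutored students = 20/80 = 0.2500
RR = 0.0750 / 0.2500 = 0.30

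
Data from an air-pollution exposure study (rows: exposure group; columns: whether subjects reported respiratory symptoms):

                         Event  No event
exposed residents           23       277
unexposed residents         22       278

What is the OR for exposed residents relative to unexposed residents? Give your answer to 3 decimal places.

1.049

odds, exposed residents = 23/277 = 0.0830
odds, unexposed residents = 22/278 = 0.0791
OR = 0.0830 / 0.0791 = 1.049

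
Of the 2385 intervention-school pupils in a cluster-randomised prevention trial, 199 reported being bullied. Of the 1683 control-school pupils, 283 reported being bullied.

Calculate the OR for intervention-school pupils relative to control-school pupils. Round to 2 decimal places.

odds, intervention-school pupils = 199/2186 = 0.0910
odds, control-school pupils = 283/1400 = 0.2021
OR = 0.0910 / 0.2021 = 0.45

0.45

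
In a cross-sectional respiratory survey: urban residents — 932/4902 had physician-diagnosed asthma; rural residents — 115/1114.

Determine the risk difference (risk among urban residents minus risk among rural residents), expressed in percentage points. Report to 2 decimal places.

RD ≈ 8.69

risk, urban residents = 932/4902 = 0.1901
risk, rural residents = 115/1114 = 0.1032
risk difference = 0.1901 − 0.1032 = 0.0869 → 8.69 percentage points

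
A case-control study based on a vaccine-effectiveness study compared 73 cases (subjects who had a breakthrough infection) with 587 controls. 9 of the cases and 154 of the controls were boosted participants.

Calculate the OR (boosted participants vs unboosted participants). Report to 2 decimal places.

OR = (9 × 433) / (154 × 64) = 3897/9856 ≈ 0.40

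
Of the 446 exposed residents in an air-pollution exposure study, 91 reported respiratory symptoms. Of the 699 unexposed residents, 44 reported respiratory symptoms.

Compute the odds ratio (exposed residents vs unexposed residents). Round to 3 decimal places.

OR = (91 × 655) / (355 × 44) = 59605/15620 ≈ 3.816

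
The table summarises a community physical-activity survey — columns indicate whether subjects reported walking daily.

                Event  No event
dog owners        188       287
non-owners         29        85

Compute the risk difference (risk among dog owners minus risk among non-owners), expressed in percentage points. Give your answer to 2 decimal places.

risk, dog owners = 188/475 = 0.3958
risk, non-owners = 29/114 = 0.2544
risk difference = 0.3958 − 0.2544 = 0.1414 → 14.14 percentage points

RD = 14.14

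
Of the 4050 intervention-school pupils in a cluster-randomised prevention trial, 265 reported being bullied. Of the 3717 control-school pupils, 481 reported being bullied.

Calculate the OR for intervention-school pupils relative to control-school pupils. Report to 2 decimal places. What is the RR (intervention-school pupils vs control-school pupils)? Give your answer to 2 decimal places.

OR = 0.47; RR = 0.51

OR = (265 × 3236) / (3785 × 481) = 857540/1820585 ≈ 0.47
risk, intervention-school pupils = 265/4050 = 0.0654
risk, control-school pupils = 481/3717 = 0.1294
RR = 0.0654 / 0.1294 = 0.51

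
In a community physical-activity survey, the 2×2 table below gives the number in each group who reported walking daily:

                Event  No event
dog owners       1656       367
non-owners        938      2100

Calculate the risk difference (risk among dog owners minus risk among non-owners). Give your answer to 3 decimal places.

0.510

risk, dog owners = 1656/2023 = 0.8186
risk, non-owners = 938/3038 = 0.3088
risk difference = 0.8186 − 0.3088 = 0.510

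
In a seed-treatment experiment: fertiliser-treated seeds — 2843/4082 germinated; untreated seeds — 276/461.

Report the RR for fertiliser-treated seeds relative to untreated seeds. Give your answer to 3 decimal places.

RR: 1.163

risk, fertiliser-treated seeds = 2843/4082 = 0.6965
risk, untreated seeds = 276/461 = 0.5987
RR = 0.6965 / 0.5987 = 1.163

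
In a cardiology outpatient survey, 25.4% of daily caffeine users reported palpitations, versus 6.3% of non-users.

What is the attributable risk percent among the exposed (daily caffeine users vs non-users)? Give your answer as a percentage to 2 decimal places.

AR% = (0.2540 − 0.0630) / 0.2540 = 0.7520 → 75.20%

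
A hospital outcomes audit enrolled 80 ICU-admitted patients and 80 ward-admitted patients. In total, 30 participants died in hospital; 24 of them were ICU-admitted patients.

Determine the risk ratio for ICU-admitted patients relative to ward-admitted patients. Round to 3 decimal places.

ICU-admitted patients without the outcome: 80 − 24 = 56
ward-admitted patients with the outcome: 30 − 24 = 6
ward-admitted patients without the outcome: 80 − 6 = 74
risk, ICU-admitted patients = 24/80 = 0.3000
risk, ward-admitted patients = 6/80 = 0.0750
RR = 0.3000 / 0.0750 = 4.000

RR: 4.000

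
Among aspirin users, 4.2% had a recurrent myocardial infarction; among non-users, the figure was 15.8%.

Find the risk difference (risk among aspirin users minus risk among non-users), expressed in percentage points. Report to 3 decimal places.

risk difference = 0.04200 − 0.15800 = -0.11600 → -11.600 percentage points

RD: -11.600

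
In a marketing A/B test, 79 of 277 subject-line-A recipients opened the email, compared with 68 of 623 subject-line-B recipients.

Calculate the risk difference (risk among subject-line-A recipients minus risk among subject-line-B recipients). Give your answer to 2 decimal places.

risk, subject-line-A recipients = 79/277 = 0.2852
risk, subject-line-B recipients = 68/623 = 0.1091
risk difference = 0.2852 − 0.1091 = 0.18

0.18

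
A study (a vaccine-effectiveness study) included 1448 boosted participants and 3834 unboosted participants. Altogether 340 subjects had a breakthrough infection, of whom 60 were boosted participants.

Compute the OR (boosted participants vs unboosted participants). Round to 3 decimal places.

OR: 0.549

boosted participants without the outcome: 1448 − 60 = 1388
unboosted participants with the outcome: 340 − 60 = 280
unboosted participants without the outcome: 3834 − 280 = 3554
OR = (60 × 3554) / (1388 × 280) = 213240/388640 ≈ 0.549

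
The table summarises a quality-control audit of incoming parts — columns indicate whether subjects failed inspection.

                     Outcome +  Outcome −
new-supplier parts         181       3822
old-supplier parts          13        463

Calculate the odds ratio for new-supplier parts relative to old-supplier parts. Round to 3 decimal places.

odds, new-supplier parts = 181/3822 = 0.04736
odds, old-supplier parts = 13/463 = 0.02808
OR = 0.04736 / 0.02808 = 1.687

1.687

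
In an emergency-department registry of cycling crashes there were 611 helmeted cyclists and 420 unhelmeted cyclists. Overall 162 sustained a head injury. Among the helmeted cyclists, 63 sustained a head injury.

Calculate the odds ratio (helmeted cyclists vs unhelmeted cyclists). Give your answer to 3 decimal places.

OR: 0.373

helmeted cyclists without the outcome: 611 − 63 = 548
unhelmeted cyclists with the outcome: 162 − 63 = 99
unhelmeted cyclists without the outcome: 420 − 99 = 321
odds, helmeted cyclists = 63/548 = 0.1150
odds, unhelmeted cyclists = 99/321 = 0.3084
OR = 0.1150 / 0.3084 = 0.373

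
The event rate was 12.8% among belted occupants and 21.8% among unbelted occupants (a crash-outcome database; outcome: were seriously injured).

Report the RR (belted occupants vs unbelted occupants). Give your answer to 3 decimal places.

RR = 0.1280 / 0.2180 = 0.587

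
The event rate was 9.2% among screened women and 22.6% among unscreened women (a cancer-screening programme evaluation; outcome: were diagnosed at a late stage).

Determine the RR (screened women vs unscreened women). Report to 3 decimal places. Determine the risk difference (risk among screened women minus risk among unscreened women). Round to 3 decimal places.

RR = 0.407; RD = -0.134

RR = 0.0920 / 0.2260 = 0.407
risk difference = 0.0920 − 0.2260 = -0.134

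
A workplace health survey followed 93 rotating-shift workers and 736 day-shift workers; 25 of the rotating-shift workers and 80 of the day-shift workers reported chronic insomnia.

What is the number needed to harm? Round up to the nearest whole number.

risk, rotating-shift workers = 25/93 = 0.268817
risk, day-shift workers = 80/736 = 0.108696
absolute risk difference = 0.160122
1 / 0.160122 = 6.245 → round up → 7

7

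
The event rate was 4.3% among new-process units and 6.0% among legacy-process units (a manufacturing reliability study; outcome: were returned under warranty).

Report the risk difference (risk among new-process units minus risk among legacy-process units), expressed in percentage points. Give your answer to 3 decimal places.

-1.700

risk difference = 0.04300 − 0.06000 = -0.01700 → -1.700 percentage points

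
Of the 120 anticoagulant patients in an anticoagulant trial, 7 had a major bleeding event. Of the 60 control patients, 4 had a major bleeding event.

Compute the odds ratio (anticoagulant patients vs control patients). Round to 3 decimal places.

OR = (7 × 56) / (113 × 4) = 392/452 ≈ 0.867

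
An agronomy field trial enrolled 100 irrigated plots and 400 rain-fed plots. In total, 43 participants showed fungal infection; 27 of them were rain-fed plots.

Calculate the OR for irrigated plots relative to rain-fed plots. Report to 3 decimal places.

irrigated plots with the outcome: 43 − 27 = 16
irrigated plots without the outcome: 100 − 16 = 84
rain-fed plots without the outcome: 400 − 27 = 373
OR = (16 × 373) / (84 × 27) = 5968/2268 ≈ 2.631

2.631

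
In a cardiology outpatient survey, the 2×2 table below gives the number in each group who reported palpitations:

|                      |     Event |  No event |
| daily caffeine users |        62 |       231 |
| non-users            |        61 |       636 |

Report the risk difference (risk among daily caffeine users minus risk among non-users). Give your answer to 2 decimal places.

RD: 0.12

risk, daily caffeine users = 62/293 = 0.2116
risk, non-users = 61/697 = 0.0875
risk difference = 0.2116 − 0.0875 = 0.12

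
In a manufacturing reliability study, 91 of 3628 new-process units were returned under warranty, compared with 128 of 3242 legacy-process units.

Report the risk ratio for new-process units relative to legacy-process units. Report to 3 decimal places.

risk, new-process units = 91/3628 = 0.02508
risk, legacy-process units = 128/3242 = 0.03948
RR = 0.02508 / 0.03948 = 0.635

RR ≈ 0.635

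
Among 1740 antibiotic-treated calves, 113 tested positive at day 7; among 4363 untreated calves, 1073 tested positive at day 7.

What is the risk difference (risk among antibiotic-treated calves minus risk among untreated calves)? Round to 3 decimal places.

risk, antibiotic-treated calves = 113/1740 = 0.0649
risk, untreated calves = 1073/4363 = 0.2459
risk difference = 0.0649 − 0.2459 = -0.181

RD ≈ -0.181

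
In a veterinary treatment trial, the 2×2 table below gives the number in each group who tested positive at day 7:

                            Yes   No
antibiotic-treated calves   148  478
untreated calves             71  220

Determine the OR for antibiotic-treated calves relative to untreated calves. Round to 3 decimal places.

odds, antibiotic-treated calves = 148/478 = 0.3096
odds, untreated calves = 71/220 = 0.3227
OR = 0.3096 / 0.3227 = 0.959

OR ≈ 0.959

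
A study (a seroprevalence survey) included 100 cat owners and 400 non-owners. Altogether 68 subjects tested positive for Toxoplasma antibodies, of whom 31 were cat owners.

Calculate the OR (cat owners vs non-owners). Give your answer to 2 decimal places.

cat owners without the outcome: 100 − 31 = 69
non-owners with the outcome: 68 − 31 = 37
non-owners without the outcome: 400 − 37 = 363
odds, cat owners = 31/69 = 0.4493
odds, non-owners = 37/363 = 0.1019
OR = 0.4493 / 0.1019 = 4.41

4.41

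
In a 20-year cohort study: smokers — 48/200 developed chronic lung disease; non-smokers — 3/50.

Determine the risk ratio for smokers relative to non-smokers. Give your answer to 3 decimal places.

risk, smokers = 48/200 = 0.2400
risk, non-smokers = 3/50 = 0.0600
RR = 0.2400 / 0.0600 = 4.000

4.000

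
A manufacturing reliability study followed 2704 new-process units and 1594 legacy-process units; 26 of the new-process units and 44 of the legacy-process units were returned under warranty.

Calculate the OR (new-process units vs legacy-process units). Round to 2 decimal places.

odds, new-process units = 26/2678 = 0.00971
odds, legacy-process units = 44/1550 = 0.02839
OR = 0.00971 / 0.02839 = 0.34

OR: 0.34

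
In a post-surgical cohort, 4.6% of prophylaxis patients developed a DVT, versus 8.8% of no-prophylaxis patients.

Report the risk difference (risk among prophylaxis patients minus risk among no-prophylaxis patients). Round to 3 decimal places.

risk difference = 0.04600 − 0.08800 = -0.042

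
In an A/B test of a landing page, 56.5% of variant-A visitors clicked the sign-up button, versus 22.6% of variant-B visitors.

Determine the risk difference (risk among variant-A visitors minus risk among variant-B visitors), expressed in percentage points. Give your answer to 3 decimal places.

33.900

risk difference = 0.5650 − 0.2260 = 0.3390 → 33.900 percentage points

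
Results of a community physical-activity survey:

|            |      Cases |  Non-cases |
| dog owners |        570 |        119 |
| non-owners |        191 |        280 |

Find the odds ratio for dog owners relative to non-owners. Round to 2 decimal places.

odds, dog owners = 570/119 = 4.7899
odds, non-owners = 191/280 = 0.6821
OR = 4.7899 / 0.6821 = 7.02

OR: 7.02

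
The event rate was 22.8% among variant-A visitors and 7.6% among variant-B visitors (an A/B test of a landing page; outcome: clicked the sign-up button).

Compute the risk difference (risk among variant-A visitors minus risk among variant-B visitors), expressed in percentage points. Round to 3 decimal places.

risk difference = 0.2280 − 0.0760 = 0.1520 → 15.200 percentage points

15.200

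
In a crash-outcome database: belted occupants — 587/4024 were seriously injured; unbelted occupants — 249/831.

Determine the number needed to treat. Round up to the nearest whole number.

7

risk, belted occupants = 587/4024 = 0.145875
risk, unbelted occupants = 249/831 = 0.299639
absolute risk difference = 0.153764
1 / 0.153764 = 6.503 → round up → 7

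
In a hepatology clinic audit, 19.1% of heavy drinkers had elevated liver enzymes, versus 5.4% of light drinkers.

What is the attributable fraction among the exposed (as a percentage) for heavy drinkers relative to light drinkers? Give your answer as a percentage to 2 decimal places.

AR% = (0.1910 − 0.0540) / 0.1910 = 0.7173 → 71.73%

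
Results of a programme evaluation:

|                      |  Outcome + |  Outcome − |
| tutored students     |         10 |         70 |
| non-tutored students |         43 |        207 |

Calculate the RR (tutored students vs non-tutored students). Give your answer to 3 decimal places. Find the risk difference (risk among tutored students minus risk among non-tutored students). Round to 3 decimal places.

risk, tutored students = 10/80 = 0.1250
risk, non-tutored students = 43/250 = 0.1720
RR = 0.1250 / 0.1720 = 0.727
risk difference = 0.1250 − 0.1720 = -0.047

RR = 0.727; RD = -0.047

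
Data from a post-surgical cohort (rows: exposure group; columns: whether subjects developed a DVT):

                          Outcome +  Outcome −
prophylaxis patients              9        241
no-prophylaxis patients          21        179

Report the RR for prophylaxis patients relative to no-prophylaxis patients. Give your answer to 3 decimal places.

risk, prophylaxis patients = 9/250 = 0.03600
risk, no-prophylaxis patients = 21/200 = 0.10500
RR = 0.03600 / 0.10500 = 0.343

0.343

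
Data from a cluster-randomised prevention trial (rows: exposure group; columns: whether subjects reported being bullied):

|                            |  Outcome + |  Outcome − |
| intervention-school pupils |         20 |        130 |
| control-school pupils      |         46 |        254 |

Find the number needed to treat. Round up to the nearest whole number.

NNT ≈ 50

risk, intervention-school pupils = 20/150 = 0.133333
risk, control-school pupils = 46/300 = 0.153333
absolute risk difference = 0.020000
1 / 0.020000 = 50.000 → round up → 50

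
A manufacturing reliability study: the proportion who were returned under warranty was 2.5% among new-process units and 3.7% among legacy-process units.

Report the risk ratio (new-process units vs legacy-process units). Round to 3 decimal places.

RR = 0.02500 / 0.03700 = 0.676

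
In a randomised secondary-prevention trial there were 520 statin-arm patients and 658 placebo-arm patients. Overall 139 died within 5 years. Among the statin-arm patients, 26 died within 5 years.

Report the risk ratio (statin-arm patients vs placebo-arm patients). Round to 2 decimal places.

RR ≈ 0.29

statin-arm patients without the outcome: 520 − 26 = 494
placebo-arm patients with the outcome: 139 − 26 = 113
placebo-arm patients without the outcome: 658 − 113 = 545
risk, statin-arm patients = 26/520 = 0.0500
risk, placebo-arm patients = 113/658 = 0.1717
RR = 0.0500 / 0.1717 = 0.29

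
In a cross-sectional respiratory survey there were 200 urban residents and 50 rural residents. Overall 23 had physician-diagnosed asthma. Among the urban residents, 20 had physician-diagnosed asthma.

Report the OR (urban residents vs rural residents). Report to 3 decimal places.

1.741

urban residents without the outcome: 200 − 20 = 180
rural residents with the outcome: 23 − 20 = 3
rural residents without the outcome: 50 − 3 = 47
OR = (20 × 47) / (180 × 3) = 940/540 ≈ 1.741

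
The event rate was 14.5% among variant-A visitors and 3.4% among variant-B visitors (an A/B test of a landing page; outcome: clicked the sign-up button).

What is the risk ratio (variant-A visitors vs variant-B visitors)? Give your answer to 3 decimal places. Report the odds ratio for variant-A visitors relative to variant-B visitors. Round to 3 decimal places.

RR = 4.265; OR = 4.818

RR = 0.14500 / 0.03400 = 4.265
odds, variant-A visitors = 0.14500/0.85500 = 0.16959
odds, variant-B visitors = 0.03400/0.96600 = 0.03520
OR = 0.16959 / 0.03520 = 4.818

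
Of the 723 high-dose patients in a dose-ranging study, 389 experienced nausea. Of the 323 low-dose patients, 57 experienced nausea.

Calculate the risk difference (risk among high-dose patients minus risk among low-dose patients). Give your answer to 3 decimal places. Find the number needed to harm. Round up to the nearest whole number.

RD = 0.362; NNH = 3

risk, high-dose patients = 389/723 = 0.5380
risk, low-dose patients = 57/323 = 0.1765
risk difference = 0.5380 − 0.1765 = 0.362
absolute risk difference = 0.361565
1 / 0.361565 = 2.766 → round up → 3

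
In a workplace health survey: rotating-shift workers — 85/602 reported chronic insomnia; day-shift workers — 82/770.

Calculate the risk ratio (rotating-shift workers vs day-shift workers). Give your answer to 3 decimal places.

risk, rotating-shift workers = 85/602 = 0.1412
risk, day-shift workers = 82/770 = 0.1065
RR = 0.1412 / 0.1065 = 1.326

1.326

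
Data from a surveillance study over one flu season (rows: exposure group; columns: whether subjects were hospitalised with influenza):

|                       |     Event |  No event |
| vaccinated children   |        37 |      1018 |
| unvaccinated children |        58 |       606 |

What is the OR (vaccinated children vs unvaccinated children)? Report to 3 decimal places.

0.380

odds, vaccinated children = 37/1018 = 0.03635
odds, unvaccinated children = 58/606 = 0.09571
OR = 0.03635 / 0.09571 = 0.380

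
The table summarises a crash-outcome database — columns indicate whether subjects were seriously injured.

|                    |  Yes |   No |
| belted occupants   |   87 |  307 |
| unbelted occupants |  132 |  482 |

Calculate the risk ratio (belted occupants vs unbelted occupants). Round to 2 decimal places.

risk, belted occupants = 87/394 = 0.2208
risk, unbelted occupants = 132/614 = 0.2150
RR = 0.2208 / 0.2150 = 1.03

RR: 1.03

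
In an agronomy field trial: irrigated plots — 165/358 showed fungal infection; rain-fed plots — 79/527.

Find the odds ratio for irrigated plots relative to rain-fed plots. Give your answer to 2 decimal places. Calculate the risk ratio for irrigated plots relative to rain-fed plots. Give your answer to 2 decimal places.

OR = (165 × 448) / (193 × 79) = 73920/15247 ≈ 4.85
risk, irrigated plots = 165/358 = 0.4609
risk, rain-fed plots = 79/527 = 0.1499
RR = 0.4609 / 0.1499 = 3.07

OR = 4.85; RR = 3.07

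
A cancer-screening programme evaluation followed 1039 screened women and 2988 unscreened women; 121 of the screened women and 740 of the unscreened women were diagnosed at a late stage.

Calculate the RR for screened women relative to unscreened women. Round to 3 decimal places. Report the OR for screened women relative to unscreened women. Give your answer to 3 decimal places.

risk, screened women = 121/1039 = 0.1165
risk, unscreened women = 740/2988 = 0.2477
RR = 0.1165 / 0.2477 = 0.470
OR = (121 × 2248) / (918 × 740) = 272008/679320 ≈ 0.400

RR = 0.470; OR = 0.400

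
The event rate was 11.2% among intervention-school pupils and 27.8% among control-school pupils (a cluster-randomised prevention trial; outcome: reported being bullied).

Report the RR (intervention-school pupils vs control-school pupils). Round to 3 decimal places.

RR = 0.1120 / 0.2780 = 0.403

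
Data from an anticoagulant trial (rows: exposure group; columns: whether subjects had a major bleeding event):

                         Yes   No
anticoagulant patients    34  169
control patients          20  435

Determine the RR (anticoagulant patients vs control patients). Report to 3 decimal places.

risk, anticoagulant patients = 34/203 = 0.16749
risk, control patients = 20/455 = 0.04396
RR = 0.16749 / 0.04396 = 3.810

RR: 3.810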